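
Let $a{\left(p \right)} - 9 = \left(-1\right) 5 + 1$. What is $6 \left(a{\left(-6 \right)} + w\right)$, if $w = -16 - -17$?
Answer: $36$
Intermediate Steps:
$a{\left(p \right)} = 5$ ($a{\left(p \right)} = 9 + \left(\left(-1\right) 5 + 1\right) = 9 + \left(-5 + 1\right) = 9 - 4 = 5$)
$w = 1$ ($w = -16 + 17 = 1$)
$6 \left(a{\left(-6 \right)} + w\right) = 6 \left(5 + 1\right) = 6 \cdot 6 = 36$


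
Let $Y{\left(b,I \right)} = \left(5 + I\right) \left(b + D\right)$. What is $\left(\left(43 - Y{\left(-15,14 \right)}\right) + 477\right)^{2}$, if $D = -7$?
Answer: $879844$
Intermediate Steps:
$Y{\left(b,I \right)} = \left(-7 + b\right) \left(5 + I\right)$ ($Y{\left(b,I \right)} = \left(5 + I\right) \left(b - 7\right) = \left(5 + I\right) \left(-7 + b\right) = \left(-7 + b\right) \left(5 + I\right)$)
$\left(\left(43 - Y{\left(-15,14 \right)}\right) + 477\right)^{2} = \left(\left(43 - \left(-35 - 98 + 5 \left(-15\right) + 14 \left(-15\right)\right)\right) + 477\right)^{2} = \left(\left(43 - \left(-35 - 98 - 75 - 210\right)\right) + 477\right)^{2} = \left(\left(43 - -418\right) + 477\right)^{2} = \left(\left(43 + 418\right) + 477\right)^{2} = \left(461 + 477\right)^{2} = 938^{2} = 879844$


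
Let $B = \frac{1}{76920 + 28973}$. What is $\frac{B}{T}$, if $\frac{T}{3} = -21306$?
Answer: $- \frac{1}{6768468774} \approx -1.4774 \cdot 10^{-10}$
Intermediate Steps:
$T = -63918$ ($T = 3 \left(-21306\right) = -63918$)
$B = \frac{1}{105893} \approx 9.4435 \cdot 10^{-6}$
$\frac{B}{T} = \frac{1}{105893 \left(-63918\right)} = \frac{1}{105893} \left(- \frac{1}{63918}\right) = - \frac{1}{6768468774}$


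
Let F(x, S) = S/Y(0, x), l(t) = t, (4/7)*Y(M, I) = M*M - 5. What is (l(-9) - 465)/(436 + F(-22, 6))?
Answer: -8295/7618 ≈ -1.0889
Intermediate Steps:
Y(M, I) = -35/4 + 7*M²/4 (Y(M, I) = 7*(M*M - 5)/4 = 7*(M² - 5)/4 = 7*(-5 + M²)/4 = -35/4 + 7*M²/4)
F(x, S) = -4*S/35 (F(x, S) = S/(-35/4 + (7/4)*0²) = S/(-35/4 + (7/4)*0) = S/(-35/4 + 0) = S/(-35/4) = S*(-4/35) = -4*S/35)
(l(-9) - 465)/(436 + F(-22, 6)) = (-9 - 465)/(436 - 4/35*6) = -474/(436 - 24/35) = -474/15236/35 = -474*35/15236 = -8295/7618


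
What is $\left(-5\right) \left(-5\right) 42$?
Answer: $1050$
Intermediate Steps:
$\left(-5\right) \left(-5\right) 42 = 25 \cdot 42 = 1050$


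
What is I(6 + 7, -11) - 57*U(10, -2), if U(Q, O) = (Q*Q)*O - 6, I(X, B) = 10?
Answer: 11752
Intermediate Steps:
U(Q, O) = -6 + O*Q**2 (U(Q, O) = Q**2*O - 6 = O*Q**2 - 6 = -6 + O*Q**2)
I(6 + 7, -11) - 57*U(10, -2) = 10 - 57*(-6 - 2*10**2) = 10 - 57*(-6 - 2*100) = 10 - 57*(-6 - 200) = 10 - 57*(-206) = 10 + 11742 = 11752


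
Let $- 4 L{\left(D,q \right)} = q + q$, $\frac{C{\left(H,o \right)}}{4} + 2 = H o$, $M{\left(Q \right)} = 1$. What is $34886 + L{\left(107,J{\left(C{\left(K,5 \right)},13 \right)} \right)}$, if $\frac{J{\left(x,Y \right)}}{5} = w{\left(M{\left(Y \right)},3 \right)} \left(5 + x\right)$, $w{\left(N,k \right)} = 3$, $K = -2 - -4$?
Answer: $\frac{69217}{2} \approx 34609.0$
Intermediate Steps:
$K = 2$ ($K = -2 + 4 = 2$)
$C{\left(H,o \right)} = -8 + 4 H o$
$J{\left(x,Y \right)} = 75 + 15 x$ ($J{\left(x,Y \right)} = 5 \cdot 3 \left(5 + x\right) = 5 \left(15 + 3 x\right) = 75 + 15 x$)
$L{\left(D,q \right)} = - \frac{q}{2}$ ($L{\left(D,q \right)} = - \frac{q + q}{4} = - \frac{2 q}{4} = - \frac{q}{2}$)
$34886 + L{\left(107,J{\left(C{\left(K,5 \right)},13 \right)} \right)} = 34886 - \frac{75 + 15 \left(-8 + 4 \cdot 2 \cdot 5\right)}{2} = 34886 - \frac{75 + 15 \left(-8 + 40\right)}{2} = 34886 - \frac{75 + 15 \cdot 32}{2} = 34886 - \frac{75 + 480}{2} = 34886 - \frac{555}{2} = \frac{69217}{2}$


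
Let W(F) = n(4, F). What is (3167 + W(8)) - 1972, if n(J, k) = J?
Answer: 1199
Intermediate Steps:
W(F) = 4
(3167 + W(8)) - 1972 = (3167 + 4) - 1972 = 3171 - 1972 = 1199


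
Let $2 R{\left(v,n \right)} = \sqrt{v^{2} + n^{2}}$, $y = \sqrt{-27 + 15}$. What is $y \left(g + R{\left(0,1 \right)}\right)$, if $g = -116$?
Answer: $- 231 i \sqrt{3} \approx - 400.1 i$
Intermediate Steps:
$y = 2 i \sqrt{3}$ ($y = \sqrt{-12} = 2 i \sqrt{3} \approx 3.4641 i$)
$R{\left(v,n \right)} = \frac{\sqrt{n^{2} + v^{2}}}{2}$ ($R{\left(v,n \right)} = \frac{\sqrt{v^{2} + n^{2}}}{2} = \frac{\sqrt{n^{2} + v^{2}}}{2}$)
$y \left(g + R{\left(0,1 \right)}\right) = 2 i \sqrt{3} \left(-116 + \frac{\sqrt{1^{2} + 0^{2}}}{2}\right) = 2 i \sqrt{3} \left(-116 + \frac{\sqrt{1 + 0}}{2}\right) = 2 i \sqrt{3} \left(-116 + \frac{\sqrt{1}}{2}\right) = 2 i \sqrt{3} \left(-116 + \frac{1}{2} \cdot 1\right) = 2 i \sqrt{3} \left(-116 + \frac{1}{2}\right) = 2 i \sqrt{3} \left(- \frac{231}{2}\right) = - 231 i \sqrt{3}$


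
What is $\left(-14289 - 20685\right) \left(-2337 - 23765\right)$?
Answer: $912891348$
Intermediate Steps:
$\left(-14289 - 20685\right) \left(-2337 - 23765\right) = \left(-34974\right) \left(-26102\right) = 912891348$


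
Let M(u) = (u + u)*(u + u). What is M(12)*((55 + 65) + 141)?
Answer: 150336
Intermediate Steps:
M(u) = 4*u**2 (M(u) = (2*u)*(2*u) = 4*u**2)
M(12)*((55 + 65) + 141) = (4*12**2)*((55 + 65) + 141) = (4*144)*(120 + 141) = 576*261 = 150336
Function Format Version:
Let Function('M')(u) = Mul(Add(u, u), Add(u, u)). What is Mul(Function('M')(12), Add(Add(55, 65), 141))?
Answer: 150336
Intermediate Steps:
Function('M')(u) = Mul(4, Pow(u, 2)) (Function('M')(u) = Mul(Mul(2, u), Mul(2, u)) = Mul(4, Pow(u, 2)))
Mul(Function('M')(12), Add(Add(55, 65), 141)) = Mul(Mul(4, Pow(12, 2)), Add(Add(55, 65), 141)) = Mul(Mul(4, 144), Add(120, 141)) = Mul(576, 261) = 150336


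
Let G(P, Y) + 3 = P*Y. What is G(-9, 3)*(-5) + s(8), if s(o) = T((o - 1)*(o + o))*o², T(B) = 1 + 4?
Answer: 470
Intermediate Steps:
T(B) = 5
G(P, Y) = -3 + P*Y
s(o) = 5*o²
G(-9, 3)*(-5) + s(8) = (-3 - 9*3)*(-5) + 5*8² = (-3 - 27)*(-5) + 5*64 = -30*(-5) + 320 = 150 + 320 = 470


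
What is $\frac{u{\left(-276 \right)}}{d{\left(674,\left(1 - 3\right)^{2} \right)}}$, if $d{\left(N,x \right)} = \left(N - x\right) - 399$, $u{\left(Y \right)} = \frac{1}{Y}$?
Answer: $- \frac{1}{74796} \approx -1.337 \cdot 10^{-5}$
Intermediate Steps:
$d{\left(N,x \right)} = -399 + N - x$
$\frac{u{\left(-276 \right)}}{d{\left(674,\left(1 - 3\right)^{2} \right)}} = \frac{1}{\left(-276\right) \left(-399 + 674 - \left(1 - 3\right)^{2}\right)} = - \frac{1}{276 \left(-399 + 674 - \left(-2\right)^{2}\right)} = - \frac{1}{276 \left(-399 + 674 - 4\right)} = - \frac{1}{276 \cdot 271} = \left(- \frac{1}{276}\right) \frac{1}{271} = - \frac{1}{74796}$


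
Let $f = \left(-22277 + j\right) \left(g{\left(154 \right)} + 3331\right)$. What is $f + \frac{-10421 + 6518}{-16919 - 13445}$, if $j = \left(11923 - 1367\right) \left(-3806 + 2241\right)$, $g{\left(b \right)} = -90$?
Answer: $- \frac{1627934691259005}{30364} \approx -5.3614 \cdot 10^{10}$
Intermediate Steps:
$j = -16520140$ ($j = 10556 \left(-1565\right) = -16520140$)
$f = -53613973497$ ($f = \left(-22277 - 16520140\right) \left(-90 + 3331\right) = \left(-16542417\right) 3241 = -53613973497$)
$f + \frac{-10421 + 6518}{-16919 - 13445} = -53613973497 + \frac{-10421 + 6518}{-16919 - 13445} = -53613973497 - \frac{3903}{-30364} = -53613973497 - - \frac{3903}{30364} = -53613973497 + \frac{3903}{30364} = - \frac{1627934691259005}{30364}$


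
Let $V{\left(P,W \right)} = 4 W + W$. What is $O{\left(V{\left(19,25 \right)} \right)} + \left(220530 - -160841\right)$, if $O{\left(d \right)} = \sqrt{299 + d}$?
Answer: $381371 + 2 \sqrt{106} \approx 3.8139 \cdot 10^{5}$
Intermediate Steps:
$V{\left(P,W \right)} = 5 W$
$O{\left(V{\left(19,25 \right)} \right)} + \left(220530 - -160841\right) = \sqrt{299 + 5 \cdot 25} + \left(220530 - -160841\right) = \sqrt{299 + 125} + \left(220530 + 160841\right) = \sqrt{424} + 381371 = 2 \sqrt{106} + 381371 = 381371 + 2 \sqrt{106}$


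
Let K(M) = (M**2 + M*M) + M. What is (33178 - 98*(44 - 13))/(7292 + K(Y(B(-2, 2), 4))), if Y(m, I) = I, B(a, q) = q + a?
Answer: 7535/1832 ≈ 4.1130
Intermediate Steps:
B(a, q) = a + q
K(M) = M + 2*M**2 (K(M) = (M**2 + M**2) + M = 2*M**2 + M = M + 2*M**2)
(33178 - 98*(44 - 13))/(7292 + K(Y(B(-2, 2), 4))) = (33178 - 98*(44 - 13))/(7292 + 4*(1 + 2*4)) = (33178 - 98*31)/(7292 + 4*(1 + 8)) = (33178 - 3038)/(7292 + 4*9) = 30140/(7292 + 36) = 30140/7328 = 30140*(1/7328) = 7535/1832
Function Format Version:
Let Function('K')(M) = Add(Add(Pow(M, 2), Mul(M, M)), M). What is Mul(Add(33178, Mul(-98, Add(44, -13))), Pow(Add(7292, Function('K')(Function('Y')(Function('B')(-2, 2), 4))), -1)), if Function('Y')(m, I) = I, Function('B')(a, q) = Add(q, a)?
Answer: Rational(7535, 1832) ≈ 4.1130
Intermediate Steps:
Function('B')(a, q) = Add(a, q)
Function('K')(M) = Add(M, Mul(2, Pow(M, 2))) (Function('K')(M) = Add(Add(Pow(M, 2), Pow(M, 2)), M) = Add(Mul(2, Pow(M, 2)), M) = Add(M, Mul(2, Pow(M, 2))))
Mul(Add(33178, Mul(-98, Add(44, -13))), Pow(Add(7292, Function('K')(Function('Y')(Function('B')(-2, 2), 4))), -1)) = Mul(Add(33178, Mul(-98, Add(44, -13))), Pow(Add(7292, Mul(4, Add(1, Mul(2, 4)))), -1)) = Mul(Add(33178, Mul(-98, 31)), Pow(Add(7292, Mul(4, Add(1, 8))), -1)) = Mul(Add(33178, -3038), Pow(Add(7292, Mul(4, 9)), -1)) = Mul(30140, Pow(Add(7292, 36), -1)) = Mul(30140, Pow(7328, -1)) = Mul(30140, Rational(1, 7328)) = Rational(7535, 1832)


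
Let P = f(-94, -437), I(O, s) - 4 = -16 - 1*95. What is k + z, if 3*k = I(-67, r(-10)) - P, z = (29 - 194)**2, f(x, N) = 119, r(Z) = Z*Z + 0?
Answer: 81449/3 ≈ 27150.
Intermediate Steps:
r(Z) = Z**2 (r(Z) = Z**2 + 0 = Z**2)
I(O, s) = -107 (I(O, s) = 4 + (-16 - 1*95) = 4 + (-16 - 95) = 4 - 111 = -107)
P = 119
z = 27225 (z = (-165)**2 = 27225)
k = -226/3 (k = (-107 - 1*119)/3 = (-107 - 119)/3 = (1/3)*(-226) = -226/3 ≈ -75.333)
k + z = -226/3 + 27225 = 81449/3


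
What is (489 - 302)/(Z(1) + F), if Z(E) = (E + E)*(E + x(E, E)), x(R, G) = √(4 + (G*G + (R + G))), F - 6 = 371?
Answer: 70873/143613 - 374*√7/143613 ≈ 0.48661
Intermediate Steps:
F = 377 (F = 6 + 371 = 377)
x(R, G) = √(4 + G + R + G²) (x(R, G) = √(4 + (G² + (G + R))) = √(4 + (G + R + G²)) = √(4 + G + R + G²))
Z(E) = 2*E*(E + √(4 + E² + 2*E)) (Z(E) = (E + E)*(E + √(4 + E + E + E²)) = (2*E)*(E + √(4 + E² + 2*E)) = 2*E*(E + √(4 + E² + 2*E)))
(489 - 302)/(Z(1) + F) = (489 - 302)/(2*1*(1 + √(4 + 1² + 2*1)) + 377) = 187/(2*1*(1 + √(4 + 1 + 2)) + 377) = 187/(2*1*(1 + √7) + 377) = 187/((2 + 2*√7) + 377) = 187/(379 + 2*√7)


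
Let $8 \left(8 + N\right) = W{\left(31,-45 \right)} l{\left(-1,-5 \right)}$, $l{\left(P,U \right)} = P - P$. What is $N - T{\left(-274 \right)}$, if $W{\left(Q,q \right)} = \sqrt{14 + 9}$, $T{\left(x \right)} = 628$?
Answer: $-636$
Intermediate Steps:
$W{\left(Q,q \right)} = \sqrt{23}$
$l{\left(P,U \right)} = 0$
$N = -8$ ($N = -8 + \frac{\sqrt{23} \cdot 0}{8} = -8 + \frac{1}{8} \cdot 0 = -8 + 0 = -8$)
$N - T{\left(-274 \right)} = -8 - 628 = -636$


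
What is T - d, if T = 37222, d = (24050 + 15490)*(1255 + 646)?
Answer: -75128318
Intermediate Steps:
d = 75165540 (d = 39540*1901 = 75165540)
T - d = 37222 - 1*75165540 = 37222 - 75165540 = -75128318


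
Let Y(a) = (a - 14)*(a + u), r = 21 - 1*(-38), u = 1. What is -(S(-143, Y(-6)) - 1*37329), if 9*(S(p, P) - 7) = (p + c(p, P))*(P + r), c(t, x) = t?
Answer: 127124/3 ≈ 42375.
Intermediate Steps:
r = 59 (r = 21 + 38 = 59)
Y(a) = (1 + a)*(-14 + a) (Y(a) = (a - 14)*(a + 1) = (-14 + a)*(1 + a) = (1 + a)*(-14 + a))
S(p, P) = 7 + 2*p*(59 + P)/9 (S(p, P) = 7 + ((p + p)*(P + 59))/9 = 7 + ((2*p)*(59 + P))/9 = 7 + (2*p*(59 + P))/9 = 7 + 2*p*(59 + P)/9)
-(S(-143, Y(-6)) - 1*37329) = -((7 + (118/9)*(-143) + (2/9)*(-14 + (-6)² - 13*(-6))*(-143)) - 1*37329) = -((7 - 16874/9 + (2/9)*(-14 + 36 + 78)*(-143)) - 37329) = -((7 - 16874/9 + (2/9)*100*(-143)) - 37329) = -((7 - 16874/9 - 28600/9) - 37329) = -(-15137/3 - 37329) = -1*(-127124/3) = 127124/3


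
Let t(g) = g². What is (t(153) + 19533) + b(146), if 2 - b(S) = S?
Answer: 42798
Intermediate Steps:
b(S) = 2 - S
(t(153) + 19533) + b(146) = (153² + 19533) + (2 - 1*146) = (23409 + 19533) + (2 - 146) = 42942 - 144 = 42798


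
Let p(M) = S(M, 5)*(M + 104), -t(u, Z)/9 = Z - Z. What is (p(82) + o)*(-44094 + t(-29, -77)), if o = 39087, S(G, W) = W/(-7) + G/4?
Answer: -13200420780/7 ≈ -1.8858e+9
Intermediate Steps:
t(u, Z) = 0 (t(u, Z) = -9*(Z - Z) = -9*0 = 0)
S(G, W) = -W/7 + G/4 (S(G, W) = W*(-⅐) + G*(¼) = -W/7 + G/4)
p(M) = (104 + M)*(-5/7 + M/4) (p(M) = (-⅐*5 + M/4)*(M + 104) = (-5/7 + M/4)*(104 + M) = (104 + M)*(-5/7 + M/4))
(p(82) + o)*(-44094 + t(-29, -77)) = ((-20 + 7*82)*(104 + 82)/28 + 39087)*(-44094 + 0) = ((1/28)*(-20 + 574)*186 + 39087)*(-44094) = ((1/28)*554*186 + 39087)*(-44094) = (25761/7 + 39087)*(-44094) = (299370/7)*(-44094) = -13200420780/7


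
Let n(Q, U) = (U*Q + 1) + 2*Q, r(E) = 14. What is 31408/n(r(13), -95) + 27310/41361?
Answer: -1263535978/53810661 ≈ -23.481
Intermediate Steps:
n(Q, U) = 1 + 2*Q + Q*U (n(Q, U) = (Q*U + 1) + 2*Q = (1 + Q*U) + 2*Q = 1 + 2*Q + Q*U)
31408/n(r(13), -95) + 27310/41361 = 31408/(1 + 2*14 + 14*(-95)) + 27310/41361 = 31408/(1 + 28 - 1330) + 27310*(1/41361) = 31408/(-1301) + 27310/41361 = 31408*(-1/1301) + 27310/41361 = -31408/1301 + 27310/41361 = -1263535978/53810661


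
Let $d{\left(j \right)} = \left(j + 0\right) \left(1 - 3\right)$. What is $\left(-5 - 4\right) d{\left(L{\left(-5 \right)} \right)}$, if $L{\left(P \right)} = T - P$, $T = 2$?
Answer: $126$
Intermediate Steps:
$L{\left(P \right)} = 2 - P$
$d{\left(j \right)} = - 2 j$ ($d{\left(j \right)} = j \left(-2\right) = - 2 j$)
$\left(-5 - 4\right) d{\left(L{\left(-5 \right)} \right)} = \left(-5 - 4\right) \left(- 2 \left(2 - -5\right)\right) = - 9 \left(- 2 \left(2 + 5\right)\right) = - 9 \left(\left(-2\right) 7\right) = \left(-9\right) \left(-14\right) = 126$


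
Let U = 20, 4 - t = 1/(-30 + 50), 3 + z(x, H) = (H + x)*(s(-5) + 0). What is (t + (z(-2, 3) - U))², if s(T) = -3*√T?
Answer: 127161/400 + 1143*I*√5/10 ≈ 317.9 + 255.58*I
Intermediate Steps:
z(x, H) = -3 - 3*I*√5*(H + x) (z(x, H) = -3 + (H + x)*(-3*I*√5 + 0) = -3 + (H + x)*(-3*I*√5) = -3 - 3*I*√5*(H + x))
t = 79/20 (t = 4 - 1/(-30 + 50) = 4 - 1/20 = 79/20 ≈ 3.9500)
(t + (z(-2, 3) - U))² = (79/20 + ((-3 - 3*I*3*√5 - 3*I*(-2)*√5) - 1*20))² = (79/20 + ((-3 - 9*I*√5 + 6*I*√5) - 20))² = (79/20 + ((-3 - 3*I*√5) - 20))² = (79/20 + (-23 - 3*I*√5))² = (-381/20 - 3*I*√5)²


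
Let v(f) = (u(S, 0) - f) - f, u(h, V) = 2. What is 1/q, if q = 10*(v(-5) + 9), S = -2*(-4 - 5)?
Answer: 1/210 ≈ 0.0047619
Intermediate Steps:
S = 18 (S = -2*(-9) = 18)
v(f) = 2 - 2*f (v(f) = (2 - f) - f = 2 - 2*f)
q = 210 (q = 10*((2 - 2*(-5)) + 9) = 10*((2 + 10) + 9) = 10*(12 + 9) = 10*21 = 210)
1/q = 1/210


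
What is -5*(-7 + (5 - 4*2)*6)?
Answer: 125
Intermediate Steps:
-5*(-7 + (5 - 4*2)*6) = -5*(-7 + (5 - 8)*6) = -5*(-7 - 3*6) = -5*(-7 - 18) = -5*(-25) = 125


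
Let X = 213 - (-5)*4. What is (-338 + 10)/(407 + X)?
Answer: -41/80 ≈ -0.51250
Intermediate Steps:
X = 233 (X = 213 - 1*(-20) = 213 + 20 = 233)
(-338 + 10)/(407 + X) = (-338 + 10)/(407 + 233) = -328/640 = -328*1/640 = -41/80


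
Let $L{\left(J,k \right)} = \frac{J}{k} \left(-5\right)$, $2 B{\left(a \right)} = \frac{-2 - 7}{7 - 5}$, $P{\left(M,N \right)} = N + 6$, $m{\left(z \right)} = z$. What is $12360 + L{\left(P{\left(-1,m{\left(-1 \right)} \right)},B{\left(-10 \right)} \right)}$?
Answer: $\frac{111340}{9} \approx 12371.0$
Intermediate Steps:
$P{\left(M,N \right)} = 6 + N$
$B{\left(a \right)} = - \frac{9}{4}$ ($B{\left(a \right)} = \frac{\left(-2 - 7\right) \frac{1}{7 - 5}}{2} = \frac{\left(-9\right) \frac{1}{2}}{2} = \frac{1}{2} \left(- \frac{9}{2}\right) = - \frac{9}{4}$)
$L{\left(J,k \right)} = - \frac{5 J}{k}$
$12360 + L{\left(P{\left(-1,m{\left(-1 \right)} \right)},B{\left(-10 \right)} \right)} = 12360 - \frac{5 \left(6 - 1\right)}{- \frac{9}{4}} = 12360 - 25 \left(- \frac{4}{9}\right) = 12360 + \frac{100}{9} = \frac{111340}{9}$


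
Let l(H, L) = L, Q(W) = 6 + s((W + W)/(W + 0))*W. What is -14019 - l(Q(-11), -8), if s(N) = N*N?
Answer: -14011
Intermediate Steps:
s(N) = N²
Q(W) = 6 + 4*W (Q(W) = 6 + ((W + W)/(W + 0))²*W = 6 + ((2*W)/W)²*W = 6 + 2²*W = 6 + 4*W)
-14019 - l(Q(-11), -8) = -14019 - 1*(-8) = -14019 + 8 = -14011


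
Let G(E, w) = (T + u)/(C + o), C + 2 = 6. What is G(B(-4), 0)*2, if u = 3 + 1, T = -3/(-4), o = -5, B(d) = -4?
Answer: -19/2 ≈ -9.5000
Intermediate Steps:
C = 4 (C = -2 + 6 = 4)
T = ¾ (T = -3*(-¼) = ¾ ≈ 0.75000)
u = 4
G(E, w) = -19/4 (G(E, w) = (¾ + 4)/(4 - 5) = (19/4)/(-1) = (19/4)*(-1) = -19/4)
G(B(-4), 0)*2 = -19/4*2 = -19/2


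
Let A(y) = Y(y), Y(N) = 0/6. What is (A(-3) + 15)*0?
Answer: 0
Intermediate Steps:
Y(N) = 0 (Y(N) = 0*(⅙) = 0)
A(y) = 0
(A(-3) + 15)*0 = (0 + 15)*0 = 15*0 = 0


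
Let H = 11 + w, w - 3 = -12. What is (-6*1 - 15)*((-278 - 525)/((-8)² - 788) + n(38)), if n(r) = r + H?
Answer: -625023/724 ≈ -863.29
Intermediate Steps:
w = -9 (w = 3 - 12 = -9)
H = 2 (H = 11 - 9 = 2)
n(r) = 2 + r (n(r) = r + 2 = 2 + r)
(-6*1 - 15)*((-278 - 525)/((-8)² - 788) + n(38)) = (-6*1 - 15)*((-278 - 525)/((-8)² - 788) + (2 + 38)) = (-6 - 15)*(-803/(64 - 788) + 40) = -21*(-803/(-724) + 40) = -21*(-803*(-1/724) + 40) = -21*(803/724 + 40) = -21*29763/724 = -625023/724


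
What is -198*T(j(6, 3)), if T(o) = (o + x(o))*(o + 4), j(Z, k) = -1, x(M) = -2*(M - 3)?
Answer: -4158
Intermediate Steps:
x(M) = 6 - 2*M (x(M) = -2*(-3 + M) = 6 - 2*M)
T(o) = (4 + o)*(6 - o) (T(o) = (o + (6 - 2*o))*(o + 4) = (6 - o)*(4 + o) = (4 + o)*(6 - o))
-198*T(j(6, 3)) = -198*(24 - 1*(-1)² + 2*(-1)) = -198*(24 - 1*1 - 2) = -198*(24 - 1 - 2) = -198*21 = -4158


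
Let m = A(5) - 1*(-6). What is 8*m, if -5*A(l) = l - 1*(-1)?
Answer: 192/5 ≈ 38.400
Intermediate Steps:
A(l) = -⅕ - l/5 (A(l) = -(l - 1*(-1))/5 = -(l + 1)/5 = -(1 + l)/5 = -⅕ - l/5)
m = 24/5 (m = (-⅕ - ⅕*5) - 1*(-6) = (-⅕ - 1) + 6 = -6/5 + 6 = 24/5 ≈ 4.8000)
8*m = 8*(24/5) = 192/5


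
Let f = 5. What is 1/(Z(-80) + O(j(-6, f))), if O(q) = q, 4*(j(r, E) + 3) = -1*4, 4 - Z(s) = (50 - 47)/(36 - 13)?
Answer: -23/3 ≈ -7.6667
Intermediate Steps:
Z(s) = 89/23 (Z(s) = 4 - (50 - 47)/(36 - 13) = 4 - 3/23 = 89/23)
j(r, E) = -4 (j(r, E) = -3 + (-1*4)/4 = -3 + (1/4)*(-4) = -3 - 1 = -4)
1/(Z(-80) + O(j(-6, f))) = 1/(89/23 - 4) = 1/(-3/23) = -23/3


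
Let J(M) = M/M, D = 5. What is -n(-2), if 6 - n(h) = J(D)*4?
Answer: -2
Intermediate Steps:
J(M) = 1
n(h) = 2 (n(h) = 6 - 4 = 2)
-n(-2) = -1*2 = -2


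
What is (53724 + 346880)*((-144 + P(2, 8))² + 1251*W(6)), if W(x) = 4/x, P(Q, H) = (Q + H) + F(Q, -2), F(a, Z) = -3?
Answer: 7853040212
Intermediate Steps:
P(Q, H) = -3 + H + Q (P(Q, H) = (Q + H) - 3 = (H + Q) - 3 = -3 + H + Q)
(53724 + 346880)*((-144 + P(2, 8))² + 1251*W(6)) = (53724 + 346880)*((-144 + (-3 + 8 + 2))² + 1251*(4/6)) = 400604*((-144 + 7)² + 1251*(4*(⅙))) = 400604*((-137)² + 1251*(⅔)) = 400604*(18769 + 834) = 400604*19603 = 7853040212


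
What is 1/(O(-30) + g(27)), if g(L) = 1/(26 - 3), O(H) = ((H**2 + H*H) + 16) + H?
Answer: 23/41079 ≈ 0.00055990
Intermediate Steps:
O(H) = 16 + H + 2*H**2 (O(H) = ((H**2 + H**2) + 16) + H = (2*H**2 + 16) + H = (16 + 2*H**2) + H = 16 + H + 2*H**2)
g(L) = 1/23
1/(O(-30) + g(27)) = 1/((16 - 30 + 2*(-30)**2) + 1/23) = 1/((16 - 30 + 2*900) + 1/23) = 1/((16 - 30 + 1800) + 1/23) = 1/(1786 + 1/23) = 1/(41079/23) = 23/41079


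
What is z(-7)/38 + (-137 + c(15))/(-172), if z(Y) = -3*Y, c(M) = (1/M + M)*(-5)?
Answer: 17521/9804 ≈ 1.7871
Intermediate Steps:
c(M) = -5*M - 5/M (c(M) = (M + 1/M)*(-5) = -5*M - 5/M)
z(-7)/38 + (-137 + c(15))/(-172) = -3*(-7)/38 + (-137 + (-5*15 - 5/15))/(-172) = 21*(1/38) + (-137 + (-75 - 5*1/15))*(-1/172) = 21/38 + (-137 + (-75 - ⅓))*(-1/172) = 21/38 + (-137 - 226/3)*(-1/172) = 21/38 - 637/3*(-1/172) = 21/38 + 637/516 = 17521/9804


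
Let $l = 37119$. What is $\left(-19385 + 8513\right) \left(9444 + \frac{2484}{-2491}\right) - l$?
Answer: $- \frac{255829300869}{2491} \approx -1.027 \cdot 10^{8}$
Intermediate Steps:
$\left(-19385 + 8513\right) \left(9444 + \frac{2484}{-2491}\right) - l = \left(-19385 + 8513\right) \left(9444 + \frac{2484}{-2491}\right) - 37119 = - 10872 \left(9444 + 2484 \left(- \frac{1}{2491}\right)\right) - 37119 = - 10872 \left(9444 - \frac{2484}{2491}\right) - 37119 = \left(-10872\right) \frac{23522520}{2491} - 37119 = - \frac{255736837440}{2491} - 37119 = - \frac{255829300869}{2491}$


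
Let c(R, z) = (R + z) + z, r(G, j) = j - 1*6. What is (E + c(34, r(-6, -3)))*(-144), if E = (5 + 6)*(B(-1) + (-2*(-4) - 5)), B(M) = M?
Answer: -5472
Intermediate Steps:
r(G, j) = -6 + j (r(G, j) = j - 6 = -6 + j)
c(R, z) = R + 2*z
E = 22 (E = (5 + 6)*(-1 + (-2*(-4) - 5)) = 11*(-1 + (8 - 5)) = 11*(-1 + 3) = 11*2 = 22)
(E + c(34, r(-6, -3)))*(-144) = (22 + (34 + 2*(-6 - 3)))*(-144) = (22 + (34 + 2*(-9)))*(-144) = (22 + (34 - 18))*(-144) = (22 + 16)*(-144) = 38*(-144) = -5472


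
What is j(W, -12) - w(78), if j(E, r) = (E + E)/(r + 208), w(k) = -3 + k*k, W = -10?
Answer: -297974/49 ≈ -6081.1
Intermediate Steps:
w(k) = -3 + k²
j(E, r) = 2*E/(208 + r) (j(E, r) = (2*E)/(208 + r) = 2*E/(208 + r))
j(W, -12) - w(78) = 2*(-10)/(208 - 12) - (-3 + 78²) = 2*(-10)/196 - (-3 + 6084) = 2*(-10)*(1/196) - 1*6081 = -5/49 - 6081 = -297974/49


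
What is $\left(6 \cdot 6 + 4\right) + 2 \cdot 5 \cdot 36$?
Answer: $400$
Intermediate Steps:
$\left(6 \cdot 6 + 4\right) + 2 \cdot 5 \cdot 36 = \left(36 + 4\right) + 10 \cdot 36 = 40 + 360 = 400$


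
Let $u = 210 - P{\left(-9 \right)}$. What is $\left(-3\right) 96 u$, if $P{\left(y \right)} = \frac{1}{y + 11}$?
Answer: $-60336$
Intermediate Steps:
$P{\left(y \right)} = \frac{1}{11 + y}$
$u = \frac{419}{2}$ ($u = 210 - \frac{1}{11 - 9} = 210 - \frac{1}{2} = \frac{419}{2} \approx 209.5$)
$\left(-3\right) 96 u = \left(-3\right) 96 \cdot \frac{419}{2} = \left(-288\right) \frac{419}{2} = -60336$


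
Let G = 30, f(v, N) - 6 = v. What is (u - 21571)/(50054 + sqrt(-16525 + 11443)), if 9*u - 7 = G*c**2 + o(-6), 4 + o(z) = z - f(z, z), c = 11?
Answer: -529771536/1252703999 + 116424*I*sqrt(42)/1252703999 ≈ -0.4229 + 0.00060231*I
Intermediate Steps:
f(v, N) = 6 + v
o(z) = -10 (o(z) = -4 + (z - (6 + z)) = -4 + (z + (-6 - z)) = -4 - 6 = -10)
u = 403 (u = 7/9 + (30*11**2 - 10)/9 = 7/9 + (30*121 - 10)/9 = 7/9 + (3630 - 10)/9 = 7/9 + (1/9)*3620 = 7/9 + 3620/9 = 403)
(u - 21571)/(50054 + sqrt(-16525 + 11443)) = (403 - 21571)/(50054 + sqrt(-16525 + 11443)) = -21168/(50054 + sqrt(-5082)) = -21168/(50054 + 11*I*sqrt(42))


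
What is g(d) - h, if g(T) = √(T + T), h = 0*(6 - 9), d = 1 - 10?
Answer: 3*I*√2 ≈ 4.2426*I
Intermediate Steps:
d = -9
h = 0 (h = 0*(-3) = 0)
g(T) = √2*√T (g(T) = √(2*T) = √2*√T)
g(d) - h = √2*√(-9) - 1*0 = √2*(3*I) + 0 = 3*I*√2 + 0 = 3*I*√2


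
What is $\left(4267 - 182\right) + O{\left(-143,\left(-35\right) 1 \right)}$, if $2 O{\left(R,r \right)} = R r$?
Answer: $\frac{13175}{2} \approx 6587.5$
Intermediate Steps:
$O{\left(R,r \right)} = \frac{R r}{2}$
$\left(4267 - 182\right) + O{\left(-143,\left(-35\right) 1 \right)} = \left(4267 - 182\right) + \frac{1}{2} \left(-143\right) \left(\left(-35\right) 1\right) = 4085 + \frac{1}{2} \left(-143\right) \left(-35\right) = 4085 + \frac{5005}{2} = \frac{13175}{2}$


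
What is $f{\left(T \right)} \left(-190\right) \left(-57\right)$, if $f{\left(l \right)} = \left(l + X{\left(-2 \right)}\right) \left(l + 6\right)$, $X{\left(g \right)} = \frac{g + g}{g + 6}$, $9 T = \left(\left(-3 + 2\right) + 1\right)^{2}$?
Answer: $-64980$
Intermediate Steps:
$T = 0$ ($T = \frac{\left(\left(-3 + 2\right) + 1\right)^{2}}{9} = \frac{\left(-1 + 1\right)^{2}}{9} = \frac{0^{2}}{9} = \frac{1}{9} \cdot 0 = 0$)
$X{\left(g \right)} = \frac{2 g}{6 + g}$
$f{\left(l \right)} = \left(-1 + l\right) \left(6 + l\right)$ ($f{\left(l \right)} = \left(l + 2 \left(-2\right) \frac{1}{6 - 2}\right) \left(l + 6\right) = \left(l + 2 \left(-2\right) \frac{1}{4}\right) \left(6 + l\right) = \left(l - 1\right) \left(6 + l\right) = \left(-1 + l\right) \left(6 + l\right)$)
$f{\left(T \right)} \left(-190\right) \left(-57\right) = \left(-6 + 0^{2} + 5 \cdot 0\right) \left(-190\right) \left(-57\right) = \left(-6 + 0 + 0\right) \left(-190\right) \left(-57\right) = \left(-6\right) \left(-190\right) \left(-57\right) = 1140 \left(-57\right) = -64980$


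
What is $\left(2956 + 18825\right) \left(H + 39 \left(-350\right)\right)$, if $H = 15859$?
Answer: $48114229$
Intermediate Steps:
$\left(2956 + 18825\right) \left(H + 39 \left(-350\right)\right) = \left(2956 + 18825\right) \left(15859 + 39 \left(-350\right)\right) = 21781 \left(15859 - 13650\right) = 21781 \cdot 2209 = 48114229$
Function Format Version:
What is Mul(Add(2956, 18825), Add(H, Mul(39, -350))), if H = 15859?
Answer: 48114229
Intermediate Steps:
Mul(Add(2956, 18825), Add(H, Mul(39, -350))) = Mul(Add(2956, 18825), Add(15859, Mul(39, -350))) = Mul(21781, Add(15859, -13650)) = Mul(21781, 2209) = 48114229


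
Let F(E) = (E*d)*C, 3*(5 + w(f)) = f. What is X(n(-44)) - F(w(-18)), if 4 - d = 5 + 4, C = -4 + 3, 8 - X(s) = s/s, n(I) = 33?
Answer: 62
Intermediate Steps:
X(s) = 7 (X(s) = 8 - s/s = 8 - 1*1 = 8 - 1 = 7)
w(f) = -5 + f/3
C = -1
d = -5 (d = 4 - (5 + 4) = 4 - 1*9 = 4 - 9 = -5)
F(E) = 5*E (F(E) = (E*(-5))*(-1) = -5*E*(-1) = 5*E)
X(n(-44)) - F(w(-18)) = 7 - 5*(-5 + (⅓)*(-18)) = 7 - 5*(-5 - 6) = 7 - 5*(-11) = 7 - 1*(-55) = 7 + 55 = 62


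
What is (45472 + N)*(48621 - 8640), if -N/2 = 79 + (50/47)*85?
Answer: 84810016098/47 ≈ 1.8045e+9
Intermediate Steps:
N = -15926/47 (N = -2*(79 + (50/47)*85) = -2*(79 + 4250/47) = -2*7963/47 = -15926/47 ≈ -338.85)
(45472 + N)*(48621 - 8640) = (45472 - 15926/47)*(48621 - 8640) = (2121258/47)*39981 = 84810016098/47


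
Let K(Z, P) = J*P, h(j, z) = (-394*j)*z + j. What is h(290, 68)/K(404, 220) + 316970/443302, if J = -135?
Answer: 172680006739/658303470 ≈ 262.31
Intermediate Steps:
h(j, z) = j - 394*j*z (h(j, z) = -394*j*z + j = j - 394*j*z)
K(Z, P) = -135*P
h(290, 68)/K(404, 220) + 316970/443302 = (290*(1 - 394*68))/((-135*220)) + 316970/443302 = (290*(1 - 26792))/(-29700) + 316970*(1/443302) = (290*(-26791))*(-1/29700) + 158485/221651 = -7769390*(-1/29700) + 158485/221651 = 776939/2970 + 158485/221651 = 172680006739/658303470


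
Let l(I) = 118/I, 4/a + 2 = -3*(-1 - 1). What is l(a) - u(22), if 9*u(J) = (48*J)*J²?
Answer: -170014/3 ≈ -56671.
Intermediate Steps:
a = 1 (a = 4/(-2 - 3*(-1 - 1)) = 4/(-2 - 3*(-2)) = 4/(-2 + 6) = 4/4 = 4*(¼) = 1)
u(J) = 16*J³/3 (u(J) = ((48*J)*J²)/9 = (48*J³)/9 = 16*J³/3)
l(a) - u(22) = 118/1 - 16*22³/3 = 118*1 - 16*10648/3 = 118 - 1*170368/3 = 118 - 170368/3 = -170014/3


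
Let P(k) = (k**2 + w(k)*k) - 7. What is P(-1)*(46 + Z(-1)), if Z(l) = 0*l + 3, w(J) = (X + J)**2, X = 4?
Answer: -735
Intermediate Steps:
w(J) = (4 + J)**2
Z(l) = 3 (Z(l) = 0 + 3 = 3)
P(k) = -7 + k**2 + k*(4 + k)**2 (P(k) = (k**2 + (4 + k)**2*k) - 7 = (k**2 + k*(4 + k)**2) - 7 = -7 + k**2 + k*(4 + k)**2)
P(-1)*(46 + Z(-1)) = (-7 + (-1)**2 - (4 - 1)**2)*(46 + 3) = (-7 + 1 - 1*3**2)*49 = (-7 + 1 - 1*9)*49 = (-7 + 1 - 9)*49 = -15*49 = -735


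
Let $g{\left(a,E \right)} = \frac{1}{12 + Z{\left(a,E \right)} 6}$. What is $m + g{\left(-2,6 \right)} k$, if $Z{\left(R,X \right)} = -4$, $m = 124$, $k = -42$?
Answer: $\frac{255}{2} \approx 127.5$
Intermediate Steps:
$g{\left(a,E \right)} = - \frac{1}{12}$ ($g{\left(a,E \right)} = \frac{1}{12 - 24} = \frac{1}{-12} = - \frac{1}{12}$)
$m + g{\left(-2,6 \right)} k = 124 - - \frac{7}{2} = 124 + \frac{7}{2} = \frac{255}{2}$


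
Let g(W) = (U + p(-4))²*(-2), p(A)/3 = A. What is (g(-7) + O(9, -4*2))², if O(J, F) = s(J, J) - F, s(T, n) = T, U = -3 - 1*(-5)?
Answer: 33489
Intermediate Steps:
U = 2 (U = -3 + 5 = 2)
p(A) = 3*A
O(J, F) = J - F
g(W) = -200 (g(W) = (2 + 3*(-4))²*(-2) = (2 - 12)²*(-2) = (-10)²*(-2) = 100*(-2) = -200)
(g(-7) + O(9, -4*2))² = (-200 + (9 - (-4)*2))² = (-200 + (9 - 1*(-8)))² = (-200 + (9 + 8))² = (-200 + 17)² = (-183)² = 33489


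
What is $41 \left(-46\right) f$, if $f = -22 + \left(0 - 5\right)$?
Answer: $50922$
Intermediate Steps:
$f = -27$ ($f = -22 + \left(0 - 5\right) = -22 - 5 = -27$)
$41 \left(-46\right) f = 41 \left(-46\right) \left(-27\right) = \left(-1886\right) \left(-27\right) = 50922$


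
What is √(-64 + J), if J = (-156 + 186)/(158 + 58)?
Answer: 11*I*√19/6 ≈ 7.9913*I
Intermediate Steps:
J = 5/36 (J = 30/216 = 30*(1/216) = 5/36 ≈ 0.13889)
√(-64 + J) = √(-64 + 5/36) = √(-2299/36) = 11*I*√19/6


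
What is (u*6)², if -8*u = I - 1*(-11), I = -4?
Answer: 441/16 ≈ 27.563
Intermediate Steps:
u = -7/8 (u = -(-4 - 1*(-11))/8 = -(-4 + 11)/8 = -⅛*7 = -7/8 ≈ -0.87500)
(u*6)² = (-7/8*6)² = (-21/4)² = 441/16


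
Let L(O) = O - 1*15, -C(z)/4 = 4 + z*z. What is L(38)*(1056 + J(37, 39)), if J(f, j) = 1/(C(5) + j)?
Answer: 1870153/77 ≈ 24288.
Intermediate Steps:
C(z) = -16 - 4*z² (C(z) = -4*(4 + z*z) = -4*(4 + z²) = -16 - 4*z²)
J(f, j) = 1/(-116 + j) (J(f, j) = 1/((-16 - 4*5²) + j) = 1/((-16 - 4*25) + j) = 1/((-16 - 100) + j) = 1/(-116 + j))
L(O) = -15 + O (L(O) = O - 15 = -15 + O)
L(38)*(1056 + J(37, 39)) = (-15 + 38)*(1056 + 1/(-116 + 39)) = 23*(1056 + 1/(-77)) = 23*(1056 - 1/77) = 23*(81311/77) = 1870153/77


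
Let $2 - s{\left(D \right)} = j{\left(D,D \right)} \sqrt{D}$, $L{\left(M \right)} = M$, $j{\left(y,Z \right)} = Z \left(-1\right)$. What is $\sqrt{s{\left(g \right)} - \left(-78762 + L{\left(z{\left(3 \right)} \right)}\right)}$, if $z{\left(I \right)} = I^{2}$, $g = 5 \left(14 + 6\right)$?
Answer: $\sqrt{79755} \approx 282.41$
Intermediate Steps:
$g = 100$ ($g = 5 \cdot 20 = 100$)
$j{\left(y,Z \right)} = - Z$
$s{\left(D \right)} = 2 + D^{\frac{3}{2}}$ ($s{\left(D \right)} = 2 - - D \sqrt{D} = 2 - - D^{\frac{3}{2}} = 2 + D^{\frac{3}{2}}$)
$\sqrt{s{\left(g \right)} - \left(-78762 + L{\left(z{\left(3 \right)} \right)}\right)} = \sqrt{\left(2 + 100^{\frac{3}{2}}\right) + \left(78762 - 3^{2}\right)} = \sqrt{\left(2 + 1000\right) + \left(78762 - 9\right)} = \sqrt{1002 + \left(78762 - 9\right)} = \sqrt{1002 + 78753} = \sqrt{79755}$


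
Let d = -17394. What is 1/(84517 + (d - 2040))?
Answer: 1/65083 ≈ 1.5365e-5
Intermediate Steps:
1/(84517 + (d - 2040)) = 1/(84517 + (-17394 - 2040)) = 1/(84517 - 19434) = 1/65083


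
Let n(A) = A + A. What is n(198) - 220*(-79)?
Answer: 17776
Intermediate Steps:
n(A) = 2*A
n(198) - 220*(-79) = 2*198 - 220*(-79) = 396 + 17380 = 17776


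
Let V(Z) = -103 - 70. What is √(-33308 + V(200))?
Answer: I*√33481 ≈ 182.98*I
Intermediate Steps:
V(Z) = -173
√(-33308 + V(200)) = √(-33308 - 173) = √(-33481) = I*√33481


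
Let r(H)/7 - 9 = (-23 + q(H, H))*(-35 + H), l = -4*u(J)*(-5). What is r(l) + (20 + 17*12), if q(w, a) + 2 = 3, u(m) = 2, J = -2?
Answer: -483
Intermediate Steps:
q(w, a) = 1 (q(w, a) = -2 + 3 = 1)
l = 40 (l = -4*2*(-5) = -8*(-5) = 40)
r(H) = 5453 - 154*H (r(H) = 63 + 7*((-23 + 1)*(-35 + H)) = 63 + 7*(-22*(-35 + H)) = 63 + 7*(770 - 22*H) = 63 + (5390 - 154*H) = 5453 - 154*H)
r(l) + (20 + 17*12) = (5453 - 154*40) + (20 + 17*12) = (5453 - 6160) + (20 + 204) = -707 + 224 = -483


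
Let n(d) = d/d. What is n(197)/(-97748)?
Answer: -1/97748 ≈ -1.0230e-5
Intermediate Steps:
n(d) = 1
n(197)/(-97748) = 1/(-97748) = 1*(-1/97748) = -1/97748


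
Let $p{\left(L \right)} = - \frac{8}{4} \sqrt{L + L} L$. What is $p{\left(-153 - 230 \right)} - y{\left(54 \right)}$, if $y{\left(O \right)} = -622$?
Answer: $622 + 766 i \sqrt{766} \approx 622.0 + 21200.0 i$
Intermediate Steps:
$p{\left(L \right)} = - 2 \sqrt{2} L^{\frac{3}{2}}$ ($p{\left(L \right)} = \left(-8\right) \frac{1}{4} \sqrt{2 L} L = - 2 \sqrt{2} \sqrt{L} L = - 2 \sqrt{2} L^{\frac{3}{2}}$)
$p{\left(-153 - 230 \right)} - y{\left(54 \right)} = - 2 \sqrt{2} \left(-153 - 230\right)^{\frac{3}{2}} - -622 = - 2 \sqrt{2} \left(-383\right)^{\frac{3}{2}} + 622 = - 2 \sqrt{2} \left(- 383 i \sqrt{383}\right) + 622 = 766 i \sqrt{766} + 622 = 622 + 766 i \sqrt{766}$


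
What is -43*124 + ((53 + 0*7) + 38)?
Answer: -5241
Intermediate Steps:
-43*124 + ((53 + 0*7) + 38) = -5332 + ((53 + 0) + 38) = -5332 + (53 + 38) = -5332 + 91 = -5241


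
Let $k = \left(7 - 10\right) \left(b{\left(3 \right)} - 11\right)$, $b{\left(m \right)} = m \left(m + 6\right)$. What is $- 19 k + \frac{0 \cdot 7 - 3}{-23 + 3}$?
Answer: $\frac{18243}{20} \approx 912.15$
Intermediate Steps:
$b{\left(m \right)} = m \left(6 + m\right)$
$k = -48$ ($k = \left(7 - 10\right) \left(3 \left(6 + 3\right) - 11\right) = - 3 \left(3 \cdot 9 - 11\right) = - 3 \left(27 - 11\right) = \left(-3\right) 16 = -48$)
$- 19 k + \frac{0 \cdot 7 - 3}{-23 + 3} = \left(-19\right) \left(-48\right) + \frac{0 \cdot 7 - 3}{-23 + 3} = 912 + \frac{0 - 3}{-20} = 912 - - \frac{3}{20} = 912 + \frac{3}{20} = \frac{18243}{20}$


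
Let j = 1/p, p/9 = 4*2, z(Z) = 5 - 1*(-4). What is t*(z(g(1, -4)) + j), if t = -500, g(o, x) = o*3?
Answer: -81125/18 ≈ -4506.9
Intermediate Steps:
g(o, x) = 3*o
z(Z) = 9 (z(Z) = 5 + 4 = 9)
p = 72 (p = 9*(4*2) = 9*8 = 72)
j = 1/72 ≈ 0.013889
t*(z(g(1, -4)) + j) = -500*(9 + 1/72) = -500*649/72 = -81125/18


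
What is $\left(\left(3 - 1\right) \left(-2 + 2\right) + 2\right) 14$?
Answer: $28$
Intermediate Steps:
$\left(\left(3 - 1\right) \left(-2 + 2\right) + 2\right) 14 = \left(2 \cdot 0 + 2\right) 14 = \left(0 + 2\right) 14 = 2 \cdot 14 = 28$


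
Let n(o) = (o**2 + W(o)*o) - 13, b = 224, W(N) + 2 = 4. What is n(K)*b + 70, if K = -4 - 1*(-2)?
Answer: -2842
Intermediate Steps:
W(N) = 2 (W(N) = -2 + 4 = 2)
K = -2 (K = -4 + 2 = -2)
n(o) = -13 + o**2 + 2*o (n(o) = (o**2 + 2*o) - 13 = -13 + o**2 + 2*o)
n(K)*b + 70 = (-13 + (-2)**2 + 2*(-2))*224 + 70 = (-13 + 4 - 4)*224 + 70 = -13*224 + 70 = -2912 + 70 = -2842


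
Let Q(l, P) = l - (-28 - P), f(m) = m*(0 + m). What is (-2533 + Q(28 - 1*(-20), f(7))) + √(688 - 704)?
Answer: -2408 + 4*I ≈ -2408.0 + 4.0*I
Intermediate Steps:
f(m) = m² (f(m) = m*m = m²)
Q(l, P) = 28 + P + l (Q(l, P) = l + (28 + P) = 28 + P + l)
(-2533 + Q(28 - 1*(-20), f(7))) + √(688 - 704) = (-2533 + (28 + 7² + (28 - 1*(-20)))) + √(688 - 704) = (-2533 + (28 + 49 + (28 + 20))) + √(-16) = (-2533 + (28 + 49 + 48)) + 4*I = (-2533 + 125) + 4*I = -2408 + 4*I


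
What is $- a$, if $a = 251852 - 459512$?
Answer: $207660$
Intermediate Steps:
$a = -207660$
$- a = \left(-1\right) \left(-207660\right) = 207660$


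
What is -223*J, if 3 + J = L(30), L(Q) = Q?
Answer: -6021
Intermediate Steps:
J = 27 (J = -3 + 30 = 27)
-223*J = -223*27 = -6021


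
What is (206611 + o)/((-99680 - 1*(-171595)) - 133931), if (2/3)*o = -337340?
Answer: 299399/62016 ≈ 4.8278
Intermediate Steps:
o = -506010 (o = (3/2)*(-337340) = -506010)
(206611 + o)/((-99680 - 1*(-171595)) - 133931) = (206611 - 506010)/((-99680 - 1*(-171595)) - 133931) = -299399/((-99680 + 171595) - 133931) = -299399/(71915 - 133931) = -299399/(-62016) = -299399*(-1/62016) = 299399/62016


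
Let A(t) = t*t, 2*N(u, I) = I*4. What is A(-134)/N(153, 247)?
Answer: 8978/247 ≈ 36.348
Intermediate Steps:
N(u, I) = 2*I (N(u, I) = (I*4)/2 = (4*I)/2 = 2*I)
A(t) = t**2
A(-134)/N(153, 247) = (-134)**2/((2*247)) = 17956/494 = 17956*(1/494) = 8978/247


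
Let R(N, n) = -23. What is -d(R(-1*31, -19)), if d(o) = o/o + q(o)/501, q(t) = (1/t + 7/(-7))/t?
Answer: -88351/88343 ≈ -1.0001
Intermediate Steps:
q(t) = (-1 + 1/t)/t (q(t) = (1/t + 7*(-⅐))/t = (1/t - 1)/t = (-1 + 1/t)/t)
d(o) = 1 + (1 - o)/(501*o²) (d(o) = o/o + ((1 - o)/o²)/501 = 1 + ((1 - o)/o²)*(1/501) = 1 + (1 - o)/(501*o²))
-d(R(-1*31, -19)) = -(1 - 1*(-23) + 501*(-23)²)/(501*(-23)²) = -(1 + 23 + 501*529)/(501*529) = -(1 + 23 + 265029)/(501*529) = -265053/(501*529) = -1*88351/88343 = -88351/88343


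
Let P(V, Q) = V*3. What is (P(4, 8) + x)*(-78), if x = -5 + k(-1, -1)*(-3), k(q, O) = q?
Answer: -780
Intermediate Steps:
P(V, Q) = 3*V
x = -2 (x = -5 - 1*(-3) = -5 + 3 = -2)
(P(4, 8) + x)*(-78) = (3*4 - 2)*(-78) = (12 - 2)*(-78) = 10*(-78) = -780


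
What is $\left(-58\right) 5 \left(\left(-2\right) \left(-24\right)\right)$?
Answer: $-13920$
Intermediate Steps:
$\left(-58\right) 5 \left(\left(-2\right) \left(-24\right)\right) = \left(-290\right) 48 = -13920$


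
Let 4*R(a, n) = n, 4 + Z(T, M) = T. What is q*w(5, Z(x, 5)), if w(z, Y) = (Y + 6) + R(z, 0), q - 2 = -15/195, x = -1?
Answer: 25/13 ≈ 1.9231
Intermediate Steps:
Z(T, M) = -4 + T
R(a, n) = n/4
q = 25/13 (q = 2 - 15/195 = 2 - 15*1/195 = 2 - 1/13 = 25/13 ≈ 1.9231)
w(z, Y) = 6 + Y (w(z, Y) = (Y + 6) + (1/4)*0 = (6 + Y) + 0 = 6 + Y)
q*w(5, Z(x, 5)) = 25*(6 + (-4 - 1))/13 = 25*(6 - 5)/13 = (25/13)*1 = 25/13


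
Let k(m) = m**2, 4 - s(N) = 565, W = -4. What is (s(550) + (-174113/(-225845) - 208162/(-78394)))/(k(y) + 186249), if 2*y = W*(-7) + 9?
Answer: -19743566344636/6607156205849725 ≈ -0.0029882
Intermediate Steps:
s(N) = -561 (s(N) = 4 - 1*565 = 4 - 565 = -561)
y = 37/2 (y = (-4*(-7) + 9)/2 = (28 + 9)/2 = (1/2)*37 = 37/2 ≈ 18.500)
(s(550) + (-174113/(-225845) - 208162/(-78394)))/(k(y) + 186249) = (-561 + (-174113/(-225845) - 208162/(-78394)))/((37/2)**2 + 186249) = (-561 + (-174113*(-1/225845) - 208162*(-1/78394)))/(1369/4 + 186249) = (-561 + (174113/225845 + 104081/39197))/(746365/4) = (-561 + 30330880706/8852446465)*(4/746365) = -4935891586159/8852446465*4/746365 = -19743566344636/6607156205849725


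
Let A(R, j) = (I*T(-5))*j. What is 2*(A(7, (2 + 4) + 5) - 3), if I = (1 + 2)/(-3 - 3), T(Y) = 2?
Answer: -28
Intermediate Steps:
I = -½ (I = 3/(-6) = 3*(-⅙) = -½ ≈ -0.50000)
A(R, j) = -j (A(R, j) = (-½*2)*j = -j)
2*(A(7, (2 + 4) + 5) - 3) = 2*(-((2 + 4) + 5) - 3) = 2*(-(6 + 5) - 3) = 2*(-1*11 - 3) = 2*(-11 - 3) = 2*(-14) = -28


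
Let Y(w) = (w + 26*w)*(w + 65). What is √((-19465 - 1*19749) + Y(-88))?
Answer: √15434 ≈ 124.23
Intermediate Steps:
Y(w) = 27*w*(65 + w) (Y(w) = (27*w)*(65 + w) = 27*w*(65 + w))
√((-19465 - 1*19749) + Y(-88)) = √((-19465 - 1*19749) + 27*(-88)*(65 - 88)) = √((-19465 - 19749) + 27*(-88)*(-23)) = √(-39214 + 54648) = √15434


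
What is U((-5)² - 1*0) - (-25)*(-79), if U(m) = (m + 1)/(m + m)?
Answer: -49362/25 ≈ -1974.5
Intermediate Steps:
U(m) = (1 + m)/(2*m) (U(m) = (1 + m)/((2*m)) = (1 + m)*(1/(2*m)) = (1 + m)/(2*m))
U((-5)² - 1*0) - (-25)*(-79) = (1 + ((-5)² - 1*0))/(2*((-5)² - 1*0)) - (-25)*(-79) = (1 + (25 + 0))/(2*(25 + 0)) - 25*79 = (½)*(1 + 25)/25 - 1975 = (½)*(1/25)*26 - 1975 = 13/25 - 1975 = -49362/25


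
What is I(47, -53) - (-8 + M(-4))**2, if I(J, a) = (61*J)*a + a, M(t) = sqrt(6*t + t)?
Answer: -152040 + 32*I*sqrt(7) ≈ -1.5204e+5 + 84.664*I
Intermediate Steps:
M(t) = sqrt(7)*sqrt(t) (M(t) = sqrt(7*t) = sqrt(7)*sqrt(t))
I(J, a) = a + 61*J*a (I(J, a) = 61*J*a + a = a + 61*J*a)
I(47, -53) - (-8 + M(-4))**2 = -53*(1 + 61*47) - (-8 + sqrt(7)*sqrt(-4))**2 = -53*(1 + 2867) - (-8 + sqrt(7)*(2*I))**2 = -53*2868 - (-8 + 2*I*sqrt(7))**2 = -152004 - (-8 + 2*I*sqrt(7))**2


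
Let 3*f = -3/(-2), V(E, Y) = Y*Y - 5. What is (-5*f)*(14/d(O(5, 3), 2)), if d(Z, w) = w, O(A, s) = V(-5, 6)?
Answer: -35/2 ≈ -17.500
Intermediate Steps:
V(E, Y) = -5 + Y**2 (V(E, Y) = Y**2 - 5 = -5 + Y**2)
O(A, s) = 31 (O(A, s) = -5 + 6**2 = -5 + 36 = 31)
f = 1/2 (f = (-3/(-2))/3 = (-3*(-1/2))/3 = (1/3)*(3/2) = 1/2 ≈ 0.50000)
(-5*f)*(14/d(O(5, 3), 2)) = (-5*1/2)*(14/2) = -35/2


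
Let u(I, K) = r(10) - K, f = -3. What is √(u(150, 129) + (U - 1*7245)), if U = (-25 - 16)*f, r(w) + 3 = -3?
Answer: I*√7257 ≈ 85.188*I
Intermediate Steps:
r(w) = -6 (r(w) = -3 - 3 = -6)
u(I, K) = -6 - K
U = 123 (U = (-25 - 16)*(-3) = -41*(-3) = 123)
√(u(150, 129) + (U - 1*7245)) = √((-6 - 1*129) + (123 - 1*7245)) = √((-6 - 129) + (123 - 7245)) = √(-135 - 7122) = √(-7257) = I*√7257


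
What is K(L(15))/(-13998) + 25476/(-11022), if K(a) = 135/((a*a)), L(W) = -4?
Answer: -28824731/12467552 ≈ -2.3120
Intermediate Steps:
K(a) = 135/a² (K(a) = 135/(a²) = 135/a²)
K(L(15))/(-13998) + 25476/(-11022) = (135/(-4)²)/(-13998) + 25476/(-11022) = (135*(1/16))*(-1/13998) + 25476*(-1/11022) = (135/16)*(-1/13998) - 386/167 = -45/74656 - 386/167 = -28824731/12467552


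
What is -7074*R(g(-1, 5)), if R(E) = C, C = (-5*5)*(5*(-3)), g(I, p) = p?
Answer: -2652750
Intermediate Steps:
C = 375 (C = -25*(-15) = 375)
R(E) = 375
-7074*R(g(-1, 5)) = -7074*375 = -2652750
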